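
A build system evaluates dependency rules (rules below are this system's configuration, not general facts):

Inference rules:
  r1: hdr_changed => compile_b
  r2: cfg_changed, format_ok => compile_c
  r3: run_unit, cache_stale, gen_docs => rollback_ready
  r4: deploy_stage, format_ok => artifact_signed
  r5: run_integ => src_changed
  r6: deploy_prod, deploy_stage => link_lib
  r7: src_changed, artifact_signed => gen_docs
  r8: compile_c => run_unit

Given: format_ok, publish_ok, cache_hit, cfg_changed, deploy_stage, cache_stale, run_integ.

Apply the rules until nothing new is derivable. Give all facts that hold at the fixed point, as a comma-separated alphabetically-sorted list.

[1] r2 [cfg_changed, format_ok => compile_c]; r4 [deploy_stage, format_ok => artifact_signed]; r5 [run_integ => src_changed]. ⇒ new: compile_c, artifact_signed, src_changed.
[2] r7 [src_changed, artifact_signed => gen_docs]; r8 [compile_c => run_unit]. ⇒ new: gen_docs, run_unit.
[3] r3 [run_unit, cache_stale, gen_docs => rollback_ready]. ⇒ new: rollback_ready.

artifact_signed, cache_hit, cache_stale, cfg_changed, compile_c, deploy_stage, format_ok, gen_docs, publish_ok, rollback_ready, run_integ, run_unit, src_changed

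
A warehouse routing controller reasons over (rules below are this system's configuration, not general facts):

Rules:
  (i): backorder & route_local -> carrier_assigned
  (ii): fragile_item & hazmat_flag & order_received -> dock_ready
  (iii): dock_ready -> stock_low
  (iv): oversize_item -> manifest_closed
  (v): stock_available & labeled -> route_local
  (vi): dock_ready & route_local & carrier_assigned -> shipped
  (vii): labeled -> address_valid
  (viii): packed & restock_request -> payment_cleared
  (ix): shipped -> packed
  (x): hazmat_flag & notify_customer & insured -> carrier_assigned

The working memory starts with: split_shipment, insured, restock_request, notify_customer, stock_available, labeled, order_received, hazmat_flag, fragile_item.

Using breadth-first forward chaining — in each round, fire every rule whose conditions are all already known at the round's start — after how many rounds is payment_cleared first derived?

Round 1 — (ii), (v), (vii), (x), derive dock_ready, route_local, address_valid, carrier_assigned.
Round 2 — (iii), (vi), derive stock_low, shipped.
Round 3 — (ix), derive packed.
Round 4 — (viii), derive payment_cleared.
payment_cleared first appears in round 4.

4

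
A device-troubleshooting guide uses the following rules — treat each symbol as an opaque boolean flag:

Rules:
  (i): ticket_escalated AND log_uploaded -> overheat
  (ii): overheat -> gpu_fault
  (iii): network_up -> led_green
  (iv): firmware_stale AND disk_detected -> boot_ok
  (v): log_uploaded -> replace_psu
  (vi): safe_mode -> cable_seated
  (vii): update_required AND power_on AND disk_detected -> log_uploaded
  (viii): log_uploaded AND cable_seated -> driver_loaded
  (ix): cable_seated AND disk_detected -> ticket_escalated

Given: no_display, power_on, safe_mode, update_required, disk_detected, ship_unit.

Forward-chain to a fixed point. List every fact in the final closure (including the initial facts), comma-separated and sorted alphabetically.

[1] (vi) [safe_mode -> cable_seated]; (vii) [update_required AND power_on AND disk_detected -> log_uploaded]. ⇒ new: cable_seated, log_uploaded.
[2] (v) [log_uploaded -> replace_psu]; (viii) [log_uploaded AND cable_seated -> driver_loaded]; (ix) [cable_seated AND disk_detected -> ticket_escalated]. ⇒ new: replace_psu, driver_loaded, ticket_escalated.
[3] (i) [ticket_escalated AND log_uploaded -> overheat]. ⇒ new: overheat.
[4] (ii) [overheat -> gpu_fault]. ⇒ new: gpu_fault.

cable_seated, disk_detected, driver_loaded, gpu_fault, log_uploaded, no_display, overheat, power_on, replace_psu, safe_mode, ship_unit, ticket_escalated, update_required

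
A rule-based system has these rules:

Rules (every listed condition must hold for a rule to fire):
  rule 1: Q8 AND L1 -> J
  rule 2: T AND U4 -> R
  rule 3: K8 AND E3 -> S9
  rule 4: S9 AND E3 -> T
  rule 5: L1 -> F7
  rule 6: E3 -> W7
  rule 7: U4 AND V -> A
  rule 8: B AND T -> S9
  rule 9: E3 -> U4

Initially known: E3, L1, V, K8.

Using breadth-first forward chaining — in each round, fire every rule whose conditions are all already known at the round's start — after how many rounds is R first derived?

3

Round 1 — rule 3, rule 5, rule 6, rule 9, derive S9, F7, W7, U4.
Round 2 — rule 4, rule 7, derive T, A.
Round 3 — rule 2, derive R.
R first appears in round 3.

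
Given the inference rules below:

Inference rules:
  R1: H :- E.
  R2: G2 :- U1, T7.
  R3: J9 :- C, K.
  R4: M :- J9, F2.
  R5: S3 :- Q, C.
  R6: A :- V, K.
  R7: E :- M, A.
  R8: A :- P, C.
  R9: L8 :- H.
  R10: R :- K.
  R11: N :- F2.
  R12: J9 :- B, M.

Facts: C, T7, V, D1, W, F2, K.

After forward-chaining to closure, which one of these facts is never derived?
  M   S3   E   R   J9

S3

Round 1 fires R3, R6, R10, R11, giving J9, A, R, N.
Round 2 fires R4, giving M.
Round 3 fires R7, giving E.
Round 4 fires R1, giving H.
Round 5 fires R9, giving L8.
Derived: M (round 2), R (round 1), J9 (round 1), E (round 3). S3 never appears in any round.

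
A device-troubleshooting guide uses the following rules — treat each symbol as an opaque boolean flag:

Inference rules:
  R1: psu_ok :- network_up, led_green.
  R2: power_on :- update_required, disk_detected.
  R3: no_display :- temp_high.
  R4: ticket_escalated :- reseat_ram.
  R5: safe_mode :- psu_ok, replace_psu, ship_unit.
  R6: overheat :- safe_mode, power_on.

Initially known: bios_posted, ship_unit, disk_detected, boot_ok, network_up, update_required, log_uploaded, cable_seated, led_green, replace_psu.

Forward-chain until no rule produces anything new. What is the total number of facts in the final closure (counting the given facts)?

[1] R1 [psu_ok :- network_up, led_green.]; R2 [power_on :- update_required, disk_detected.]. ⇒ new: psu_ok, power_on.
[2] R5 [safe_mode :- psu_ok, replace_psu, ship_unit.]. ⇒ new: safe_mode.
[3] R6 [overheat :- safe_mode, power_on.]. ⇒ new: overheat.
Closure: {bios_posted, boot_ok, cable_seated, disk_detected, led_green, log_uploaded, network_up, overheat, power_on, psu_ok, replace_psu, safe_mode, ship_unit, update_required} — 14 facts.

14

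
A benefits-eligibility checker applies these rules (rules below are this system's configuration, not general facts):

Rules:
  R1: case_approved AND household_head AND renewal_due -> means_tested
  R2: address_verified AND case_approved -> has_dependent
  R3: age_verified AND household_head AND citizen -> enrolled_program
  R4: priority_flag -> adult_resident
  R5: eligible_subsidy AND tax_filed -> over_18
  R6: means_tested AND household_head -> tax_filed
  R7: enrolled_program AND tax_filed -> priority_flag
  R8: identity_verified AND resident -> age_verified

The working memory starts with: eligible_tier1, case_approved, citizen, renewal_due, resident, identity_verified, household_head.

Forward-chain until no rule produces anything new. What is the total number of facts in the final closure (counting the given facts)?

13

Round 1: R1 [case_approved AND household_head AND renewal_due -> means_tested]; R8 [identity_verified AND resident -> age_verified]. Adds means_tested, age_verified.
Round 2: R3 [age_verified AND household_head AND citizen -> enrolled_program]; R6 [means_tested AND household_head -> tax_filed]. Adds enrolled_program, tax_filed.
Round 3: R7 [enrolled_program AND tax_filed -> priority_flag]. Adds priority_flag.
Round 4: R4 [priority_flag -> adult_resident]. Adds adult_resident.
Closure: {adult_resident, age_verified, case_approved, citizen, eligible_tier1, enrolled_program, household_head, identity_verified, means_tested, priority_flag, renewal_due, resident, tax_filed} — 13 facts.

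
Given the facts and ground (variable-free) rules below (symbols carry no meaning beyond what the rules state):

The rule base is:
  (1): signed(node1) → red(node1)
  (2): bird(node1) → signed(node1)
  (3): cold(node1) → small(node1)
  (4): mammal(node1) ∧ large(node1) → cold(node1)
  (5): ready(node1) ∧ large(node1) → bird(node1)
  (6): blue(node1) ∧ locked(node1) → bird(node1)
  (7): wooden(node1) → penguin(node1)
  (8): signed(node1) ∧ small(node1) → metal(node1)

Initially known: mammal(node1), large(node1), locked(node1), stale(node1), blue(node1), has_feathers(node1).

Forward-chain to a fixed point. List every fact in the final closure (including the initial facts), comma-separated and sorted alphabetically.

bird(node1), blue(node1), cold(node1), has_feathers(node1), large(node1), locked(node1), mammal(node1), metal(node1), red(node1), signed(node1), small(node1), stale(node1)

Round 1: (4) [mammal(node1) ∧ large(node1) → cold(node1)]; (6) [blue(node1) ∧ locked(node1) → bird(node1)]. Adds cold(node1), bird(node1).
Round 2: (2) [bird(node1) → signed(node1)]; (3) [cold(node1) → small(node1)]. Adds signed(node1), small(node1).
Round 3: (1) [signed(node1) → red(node1)]; (8) [signed(node1) ∧ small(node1) → metal(node1)]. Adds red(node1), metal(node1).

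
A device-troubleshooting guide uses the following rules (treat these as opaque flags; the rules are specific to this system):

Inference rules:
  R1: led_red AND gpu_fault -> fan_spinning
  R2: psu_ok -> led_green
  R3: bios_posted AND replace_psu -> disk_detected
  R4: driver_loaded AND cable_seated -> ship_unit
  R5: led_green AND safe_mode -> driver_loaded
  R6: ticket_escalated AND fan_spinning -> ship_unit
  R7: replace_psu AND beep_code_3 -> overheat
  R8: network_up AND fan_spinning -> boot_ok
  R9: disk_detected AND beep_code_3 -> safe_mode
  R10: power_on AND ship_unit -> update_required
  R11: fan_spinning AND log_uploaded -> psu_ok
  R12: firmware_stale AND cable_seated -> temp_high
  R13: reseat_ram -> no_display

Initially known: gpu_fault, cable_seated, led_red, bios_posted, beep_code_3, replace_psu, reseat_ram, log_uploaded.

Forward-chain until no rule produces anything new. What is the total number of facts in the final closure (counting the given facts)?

[1] R1 [led_red AND gpu_fault -> fan_spinning]; R3 [bios_posted AND replace_psu -> disk_detected]; R7 [replace_psu AND beep_code_3 -> overheat]; R13 [reseat_ram -> no_display]. ⇒ new: fan_spinning, disk_detected, overheat, no_display.
[2] R9 [disk_detected AND beep_code_3 -> safe_mode]; R11 [fan_spinning AND log_uploaded -> psu_ok]. ⇒ new: safe_mode, psu_ok.
[3] R2 [psu_ok -> led_green]. ⇒ new: led_green.
[4] R5 [led_green AND safe_mode -> driver_loaded]. ⇒ new: driver_loaded.
[5] R4 [driver_loaded AND cable_seated -> ship_unit]. ⇒ new: ship_unit.
Closure: {beep_code_3, bios_posted, cable_seated, disk_detected, driver_loaded, fan_spinning, gpu_fault, led_green, led_red, log_uploaded, no_display, overheat, psu_ok, replace_psu, reseat_ram, safe_mode, ship_unit} — 17 facts.

17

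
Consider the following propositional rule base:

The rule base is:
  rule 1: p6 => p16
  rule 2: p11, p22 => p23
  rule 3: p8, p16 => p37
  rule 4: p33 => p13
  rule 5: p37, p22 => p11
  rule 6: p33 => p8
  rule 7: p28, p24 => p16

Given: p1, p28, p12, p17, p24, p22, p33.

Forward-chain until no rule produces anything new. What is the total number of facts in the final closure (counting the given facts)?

13

Round 1: rule 4 [p33 => p13]; rule 6 [p33 => p8]; rule 7 [p28, p24 => p16]. Adds p13, p8, p16.
Round 2: rule 3 [p8, p16 => p37]. Adds p37.
Round 3: rule 5 [p37, p22 => p11]. Adds p11.
Round 4: rule 2 [p11, p22 => p23]. Adds p23.
Closure: {p1, p11, p12, p13, p16, p17, p22, p23, p24, p28, p33, p37, p8} — 13 facts.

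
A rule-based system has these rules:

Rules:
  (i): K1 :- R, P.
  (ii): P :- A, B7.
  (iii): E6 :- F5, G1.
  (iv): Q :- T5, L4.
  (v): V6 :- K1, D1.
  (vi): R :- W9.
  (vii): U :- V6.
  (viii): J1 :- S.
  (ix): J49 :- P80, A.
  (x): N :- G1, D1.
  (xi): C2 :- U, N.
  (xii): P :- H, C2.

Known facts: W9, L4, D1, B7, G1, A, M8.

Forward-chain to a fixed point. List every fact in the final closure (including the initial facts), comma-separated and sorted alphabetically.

A, B7, C2, D1, G1, K1, L4, M8, N, P, R, U, V6, W9

Round 1: (ii) [P :- A, B7.]; (vi) [R :- W9.]; (x) [N :- G1, D1.]. New: P, R, N.
Round 2: (i) [K1 :- R, P.]. New: K1.
Round 3: (v) [V6 :- K1, D1.]. New: V6.
Round 4: (vii) [U :- V6.]. New: U.
Round 5: (xi) [C2 :- U, N.]. New: C2.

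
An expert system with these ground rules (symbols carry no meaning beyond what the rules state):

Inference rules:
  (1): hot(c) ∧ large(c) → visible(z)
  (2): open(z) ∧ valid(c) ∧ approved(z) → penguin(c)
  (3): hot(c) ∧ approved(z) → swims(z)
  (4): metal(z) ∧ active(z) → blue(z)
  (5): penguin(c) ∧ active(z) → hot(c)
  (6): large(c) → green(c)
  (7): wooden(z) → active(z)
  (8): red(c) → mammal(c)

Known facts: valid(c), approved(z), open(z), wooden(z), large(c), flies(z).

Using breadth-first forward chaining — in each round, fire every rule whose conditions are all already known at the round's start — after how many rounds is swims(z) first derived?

Round 1: (2) [open(z) ∧ valid(c) ∧ approved(z) → penguin(c)]; (6) [large(c) → green(c)]; (7) [wooden(z) → active(z)]. Adds penguin(c), green(c), active(z).
Round 2: (5) [penguin(c) ∧ active(z) → hot(c)]. Adds hot(c).
Round 3: (1) [hot(c) ∧ large(c) → visible(z)]; (3) [hot(c) ∧ approved(z) → swims(z)]. Adds visible(z), swims(z).
swims(z) first appears in round 3.

3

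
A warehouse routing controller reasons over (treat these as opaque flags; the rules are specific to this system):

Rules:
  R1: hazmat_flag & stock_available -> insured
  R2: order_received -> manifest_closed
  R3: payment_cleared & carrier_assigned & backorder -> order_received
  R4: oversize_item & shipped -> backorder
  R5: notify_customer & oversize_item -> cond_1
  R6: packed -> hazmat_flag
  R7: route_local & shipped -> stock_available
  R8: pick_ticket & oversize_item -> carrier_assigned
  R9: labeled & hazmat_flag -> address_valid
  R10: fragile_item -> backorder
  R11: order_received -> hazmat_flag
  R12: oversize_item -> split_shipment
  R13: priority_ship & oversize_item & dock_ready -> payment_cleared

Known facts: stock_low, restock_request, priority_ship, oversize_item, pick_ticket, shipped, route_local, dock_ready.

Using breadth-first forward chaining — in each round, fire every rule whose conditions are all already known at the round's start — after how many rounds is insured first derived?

Round 1 fires R4, R7, R8, R12, R13, giving backorder, stock_available, carrier_assigned, split_shipment, payment_cleared.
Round 2 fires R3, giving order_received.
Round 3 fires R2, R11, giving manifest_closed, hazmat_flag.
Round 4 fires R1, giving insured.
insured first appears in round 4.

4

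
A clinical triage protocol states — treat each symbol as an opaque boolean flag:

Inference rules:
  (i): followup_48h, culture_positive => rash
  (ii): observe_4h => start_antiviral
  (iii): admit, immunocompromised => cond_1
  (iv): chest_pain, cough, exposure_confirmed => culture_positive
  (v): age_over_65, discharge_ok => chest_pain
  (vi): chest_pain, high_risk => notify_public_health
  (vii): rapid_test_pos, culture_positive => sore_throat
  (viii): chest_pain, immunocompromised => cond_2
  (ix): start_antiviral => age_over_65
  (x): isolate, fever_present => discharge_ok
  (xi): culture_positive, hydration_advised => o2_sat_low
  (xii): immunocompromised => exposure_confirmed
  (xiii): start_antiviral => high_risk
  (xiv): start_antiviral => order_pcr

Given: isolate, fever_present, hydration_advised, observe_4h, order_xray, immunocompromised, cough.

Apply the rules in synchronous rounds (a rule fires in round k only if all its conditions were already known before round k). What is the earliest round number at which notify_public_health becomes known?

Round 1 — (ii), (x), (xii), derive start_antiviral, discharge_ok, exposure_confirmed.
Round 2 — (ix), (xiii), (xiv), derive age_over_65, high_risk, order_pcr.
Round 3 — (v), derive chest_pain.
Round 4 — (iv), (vi), (viii), derive culture_positive, notify_public_health, cond_2.
notify_public_health first appears in round 4.

4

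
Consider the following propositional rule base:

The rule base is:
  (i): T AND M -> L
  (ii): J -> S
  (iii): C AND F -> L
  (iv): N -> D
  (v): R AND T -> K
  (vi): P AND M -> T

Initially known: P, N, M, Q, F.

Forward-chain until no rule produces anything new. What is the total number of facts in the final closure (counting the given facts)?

8

Round 1 — (iv), (vi), derive D, T.
Round 2 — (i), derive L.
Closure: {D, F, L, M, N, P, Q, T} — 8 facts.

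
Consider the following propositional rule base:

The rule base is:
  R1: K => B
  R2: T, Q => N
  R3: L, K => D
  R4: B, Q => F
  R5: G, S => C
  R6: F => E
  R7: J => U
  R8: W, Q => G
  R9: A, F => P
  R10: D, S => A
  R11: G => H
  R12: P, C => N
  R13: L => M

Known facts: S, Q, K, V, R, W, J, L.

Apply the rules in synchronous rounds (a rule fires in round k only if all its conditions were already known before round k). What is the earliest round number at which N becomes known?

4

Round 1: R1 [K => B]; R3 [L, K => D]; R7 [J => U]; R8 [W, Q => G]; R13 [L => M]. Adds B, D, U, G, M.
Round 2: R4 [B, Q => F]; R5 [G, S => C]; R10 [D, S => A]; R11 [G => H]. Adds F, C, A, H.
Round 3: R6 [F => E]; R9 [A, F => P]. Adds E, P.
Round 4: R12 [P, C => N]. Adds N.
N first appears in round 4.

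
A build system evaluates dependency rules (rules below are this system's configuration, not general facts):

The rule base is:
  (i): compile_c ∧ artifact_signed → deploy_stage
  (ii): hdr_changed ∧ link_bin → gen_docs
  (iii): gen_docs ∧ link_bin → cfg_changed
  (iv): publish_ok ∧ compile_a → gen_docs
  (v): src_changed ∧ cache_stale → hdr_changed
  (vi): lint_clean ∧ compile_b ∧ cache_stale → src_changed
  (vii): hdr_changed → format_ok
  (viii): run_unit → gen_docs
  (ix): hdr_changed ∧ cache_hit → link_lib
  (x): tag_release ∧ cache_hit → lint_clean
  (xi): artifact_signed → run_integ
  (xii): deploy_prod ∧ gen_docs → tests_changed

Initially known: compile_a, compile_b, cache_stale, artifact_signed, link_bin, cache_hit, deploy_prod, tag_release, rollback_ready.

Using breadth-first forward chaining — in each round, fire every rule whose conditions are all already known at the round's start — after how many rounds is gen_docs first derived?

Round 1 fires (x), (xi), giving lint_clean, run_integ.
Round 2 fires (vi), giving src_changed.
Round 3 fires (v), giving hdr_changed.
Round 4 fires (ii), (vii), (ix), giving gen_docs, format_ok, link_lib.
gen_docs first appears in round 4.

4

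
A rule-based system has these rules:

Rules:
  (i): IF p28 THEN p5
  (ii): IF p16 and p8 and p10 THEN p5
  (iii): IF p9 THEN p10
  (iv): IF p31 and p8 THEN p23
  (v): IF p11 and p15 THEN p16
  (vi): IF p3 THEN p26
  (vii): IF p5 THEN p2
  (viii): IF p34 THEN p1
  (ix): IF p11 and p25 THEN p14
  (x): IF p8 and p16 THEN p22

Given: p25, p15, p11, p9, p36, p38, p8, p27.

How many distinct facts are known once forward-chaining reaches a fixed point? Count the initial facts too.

Round 1: (iii) [IF p9 THEN p10]; (v) [IF p11 and p15 THEN p16]; (ix) [IF p11 and p25 THEN p14]. Adds p10, p16, p14.
Round 2: (ii) [IF p16 and p8 and p10 THEN p5]; (x) [IF p8 and p16 THEN p22]. Adds p5, p22.
Round 3: (vii) [IF p5 THEN p2]. Adds p2.
Closure: {p10, p11, p14, p15, p16, p2, p22, p25, p27, p36, p38, p5, p8, p9} — 14 facts.

14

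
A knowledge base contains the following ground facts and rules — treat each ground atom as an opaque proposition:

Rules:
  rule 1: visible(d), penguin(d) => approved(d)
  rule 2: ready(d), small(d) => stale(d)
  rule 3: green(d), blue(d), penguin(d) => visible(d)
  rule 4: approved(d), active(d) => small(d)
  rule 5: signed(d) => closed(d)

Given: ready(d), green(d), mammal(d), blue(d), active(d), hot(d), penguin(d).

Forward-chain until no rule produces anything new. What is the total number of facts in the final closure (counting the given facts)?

11

Round 1: rule 3 [green(d), blue(d), penguin(d) => visible(d)]. Adds visible(d).
Round 2: rule 1 [visible(d), penguin(d) => approved(d)]. Adds approved(d).
Round 3: rule 4 [approved(d), active(d) => small(d)]. Adds small(d).
Round 4: rule 2 [ready(d), small(d) => stale(d)]. Adds stale(d).
Closure: {active(d), approved(d), blue(d), green(d), hot(d), mammal(d), penguin(d), ready(d), small(d), stale(d), visible(d)} — 11 facts.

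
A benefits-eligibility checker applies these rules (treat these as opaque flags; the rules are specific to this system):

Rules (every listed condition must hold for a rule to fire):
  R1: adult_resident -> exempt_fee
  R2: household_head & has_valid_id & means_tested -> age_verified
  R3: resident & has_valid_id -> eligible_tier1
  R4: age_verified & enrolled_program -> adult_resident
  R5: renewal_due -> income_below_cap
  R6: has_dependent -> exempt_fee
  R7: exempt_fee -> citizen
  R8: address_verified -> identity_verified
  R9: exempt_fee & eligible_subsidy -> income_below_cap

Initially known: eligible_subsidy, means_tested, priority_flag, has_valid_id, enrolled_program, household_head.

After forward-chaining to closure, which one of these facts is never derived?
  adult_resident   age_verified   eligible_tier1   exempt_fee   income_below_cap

Round 1: R2 [household_head & has_valid_id & means_tested -> age_verified]. New: age_verified.
Round 2: R4 [age_verified & enrolled_program -> adult_resident]. New: adult_resident.
Round 3: R1 [adult_resident -> exempt_fee]. New: exempt_fee.
Round 4: R7 [exempt_fee -> citizen]; R9 [exempt_fee & eligible_subsidy -> income_below_cap]. New: citizen, income_below_cap.
Derived: income_below_cap (round 4), age_verified (round 1), exempt_fee (round 3), adult_resident (round 2). eligible_tier1 never appears in any round.

eligible_tier1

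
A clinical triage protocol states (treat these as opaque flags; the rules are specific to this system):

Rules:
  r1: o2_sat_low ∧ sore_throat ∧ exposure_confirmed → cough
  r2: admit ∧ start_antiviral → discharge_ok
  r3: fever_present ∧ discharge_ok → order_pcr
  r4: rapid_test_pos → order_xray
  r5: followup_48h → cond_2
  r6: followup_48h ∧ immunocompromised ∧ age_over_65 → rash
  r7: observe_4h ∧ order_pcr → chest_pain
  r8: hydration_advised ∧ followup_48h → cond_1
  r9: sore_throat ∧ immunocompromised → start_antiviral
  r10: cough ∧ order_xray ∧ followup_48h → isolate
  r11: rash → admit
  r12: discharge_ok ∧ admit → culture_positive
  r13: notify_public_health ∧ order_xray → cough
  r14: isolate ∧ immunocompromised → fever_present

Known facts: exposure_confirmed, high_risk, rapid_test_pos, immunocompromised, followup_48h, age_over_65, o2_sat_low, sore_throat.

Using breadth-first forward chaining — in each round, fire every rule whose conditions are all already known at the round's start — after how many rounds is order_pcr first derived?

Round 1 fires r1, r4, r5, r6, r9, giving cough, order_xray, cond_2, rash, start_antiviral.
Round 2 fires r10, r11, giving isolate, admit.
Round 3 fires r2, r14, giving discharge_ok, fever_present.
Round 4 fires r3, r12, giving order_pcr, culture_positive.
order_pcr first appears in round 4.

4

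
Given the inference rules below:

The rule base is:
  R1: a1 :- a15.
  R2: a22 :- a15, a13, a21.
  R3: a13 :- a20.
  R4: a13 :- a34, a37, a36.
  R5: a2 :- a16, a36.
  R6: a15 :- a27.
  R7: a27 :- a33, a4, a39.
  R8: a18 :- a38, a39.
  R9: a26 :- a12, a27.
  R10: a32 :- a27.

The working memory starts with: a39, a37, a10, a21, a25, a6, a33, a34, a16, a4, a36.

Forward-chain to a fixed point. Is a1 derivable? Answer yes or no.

Round 1 fires R4, R5, R7, giving a13, a2, a27.
Round 2 fires R6, R10, giving a15, a32.
Round 3 fires R1, R2, giving a1, a22.
a1 appears in round 3, so it is derivable.

yes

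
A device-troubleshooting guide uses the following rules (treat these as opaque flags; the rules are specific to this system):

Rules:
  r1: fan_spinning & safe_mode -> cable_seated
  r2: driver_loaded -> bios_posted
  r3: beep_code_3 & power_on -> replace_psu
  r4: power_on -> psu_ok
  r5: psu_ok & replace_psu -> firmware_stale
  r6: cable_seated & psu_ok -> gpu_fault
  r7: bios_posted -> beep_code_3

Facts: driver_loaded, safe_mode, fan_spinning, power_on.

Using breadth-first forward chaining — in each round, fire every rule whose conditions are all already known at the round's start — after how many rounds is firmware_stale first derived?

[1] r1 [fan_spinning & safe_mode -> cable_seated]; r2 [driver_loaded -> bios_posted]; r4 [power_on -> psu_ok]. ⇒ new: cable_seated, bios_posted, psu_ok.
[2] r6 [cable_seated & psu_ok -> gpu_fault]; r7 [bios_posted -> beep_code_3]. ⇒ new: gpu_fault, beep_code_3.
[3] r3 [beep_code_3 & power_on -> replace_psu]. ⇒ new: replace_psu.
[4] r5 [psu_ok & replace_psu -> firmware_stale]. ⇒ new: firmware_stale.
firmware_stale first appears in round 4.

4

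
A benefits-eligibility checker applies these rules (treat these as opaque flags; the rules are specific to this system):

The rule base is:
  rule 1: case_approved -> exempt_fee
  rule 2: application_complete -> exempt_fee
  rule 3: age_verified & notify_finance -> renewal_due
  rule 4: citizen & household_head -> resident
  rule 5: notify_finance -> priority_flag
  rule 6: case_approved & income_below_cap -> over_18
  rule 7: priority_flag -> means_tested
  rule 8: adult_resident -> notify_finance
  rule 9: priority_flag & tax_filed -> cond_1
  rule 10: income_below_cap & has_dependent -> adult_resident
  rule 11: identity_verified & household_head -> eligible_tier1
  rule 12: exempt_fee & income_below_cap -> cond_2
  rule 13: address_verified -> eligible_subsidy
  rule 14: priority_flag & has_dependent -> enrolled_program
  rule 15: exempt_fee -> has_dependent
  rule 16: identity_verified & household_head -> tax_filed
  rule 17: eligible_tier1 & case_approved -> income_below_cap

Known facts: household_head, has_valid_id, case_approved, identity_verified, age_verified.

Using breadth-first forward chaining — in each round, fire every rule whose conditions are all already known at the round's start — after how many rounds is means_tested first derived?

[1] rule 1 [case_approved -> exempt_fee]; rule 11 [identity_verified & household_head -> eligible_tier1]; rule 16 [identity_verified & household_head -> tax_filed]. ⇒ new: exempt_fee, eligible_tier1, tax_filed.
[2] rule 15 [exempt_fee -> has_dependent]; rule 17 [eligible_tier1 & case_approved -> income_below_cap]. ⇒ new: has_dependent, income_below_cap.
[3] rule 6 [case_approved & income_below_cap -> over_18]; rule 10 [income_below_cap & has_dependent -> adult_resident]; rule 12 [exempt_fee & income_below_cap -> cond_2]. ⇒ new: over_18, adult_resident, cond_2.
[4] rule 8 [adult_resident -> notify_finance]. ⇒ new: notify_finance.
[5] rule 3 [age_verified & notify_finance -> renewal_due]; rule 5 [notify_finance -> priority_flag]. ⇒ new: renewal_due, priority_flag.
[6] rule 7 [priority_flag -> means_tested]; rule 9 [priority_flag & tax_filed -> cond_1]; rule 14 [priority_flag & has_dependent -> enrolled_program]. ⇒ new: means_tested, cond_1, enrolled_program.
means_tested first appears in round 6.

6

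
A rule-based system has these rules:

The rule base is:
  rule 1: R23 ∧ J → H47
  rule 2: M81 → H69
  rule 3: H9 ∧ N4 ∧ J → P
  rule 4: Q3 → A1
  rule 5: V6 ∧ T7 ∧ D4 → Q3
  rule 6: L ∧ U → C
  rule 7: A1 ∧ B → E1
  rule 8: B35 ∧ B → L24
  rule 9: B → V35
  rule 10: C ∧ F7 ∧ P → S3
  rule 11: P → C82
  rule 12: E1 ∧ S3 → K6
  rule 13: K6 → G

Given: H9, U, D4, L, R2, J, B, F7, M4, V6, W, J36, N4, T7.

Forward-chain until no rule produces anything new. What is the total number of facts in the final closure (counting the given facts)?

24

Round 1: rule 3 [H9 ∧ N4 ∧ J → P]; rule 5 [V6 ∧ T7 ∧ D4 → Q3]; rule 6 [L ∧ U → C]; rule 9 [B → V35]. Adds P, Q3, C, V35.
Round 2: rule 4 [Q3 → A1]; rule 10 [C ∧ F7 ∧ P → S3]; rule 11 [P → C82]. Adds A1, S3, C82.
Round 3: rule 7 [A1 ∧ B → E1]. Adds E1.
Round 4: rule 12 [E1 ∧ S3 → K6]. Adds K6.
Round 5: rule 13 [K6 → G]. Adds G.
Closure: {A1, B, C, C82, D4, E1, F7, G, H9, J, J36, K6, L, M4, N4, P, Q3, R2, S3, T7, U, V35, V6, W} — 24 facts.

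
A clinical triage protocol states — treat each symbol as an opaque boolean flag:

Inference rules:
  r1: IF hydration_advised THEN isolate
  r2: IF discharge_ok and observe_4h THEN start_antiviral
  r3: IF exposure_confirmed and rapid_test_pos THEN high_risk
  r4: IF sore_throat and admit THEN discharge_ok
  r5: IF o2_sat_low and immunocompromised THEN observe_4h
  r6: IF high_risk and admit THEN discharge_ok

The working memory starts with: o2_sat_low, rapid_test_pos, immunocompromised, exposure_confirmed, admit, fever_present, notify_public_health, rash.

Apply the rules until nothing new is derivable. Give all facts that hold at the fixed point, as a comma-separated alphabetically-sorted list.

admit, discharge_ok, exposure_confirmed, fever_present, high_risk, immunocompromised, notify_public_health, o2_sat_low, observe_4h, rapid_test_pos, rash, start_antiviral

Round 1 fires r3, r5, giving high_risk, observe_4h.
Round 2 fires r6, giving discharge_ok.
Round 3 fires r2, giving start_antiviral.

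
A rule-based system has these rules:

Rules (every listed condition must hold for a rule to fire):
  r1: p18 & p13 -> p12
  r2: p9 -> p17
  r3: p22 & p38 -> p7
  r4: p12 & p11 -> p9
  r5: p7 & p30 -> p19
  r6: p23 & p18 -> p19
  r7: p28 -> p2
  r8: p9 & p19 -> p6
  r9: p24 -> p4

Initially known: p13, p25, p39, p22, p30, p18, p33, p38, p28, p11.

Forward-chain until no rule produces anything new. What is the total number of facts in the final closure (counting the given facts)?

17

Round 1: r1 [p18 & p13 -> p12]; r3 [p22 & p38 -> p7]; r7 [p28 -> p2]. Adds p12, p7, p2.
Round 2: r4 [p12 & p11 -> p9]; r5 [p7 & p30 -> p19]. Adds p9, p19.
Round 3: r2 [p9 -> p17]; r8 [p9 & p19 -> p6]. Adds p17, p6.
Closure: {p11, p12, p13, p17, p18, p19, p2, p22, p25, p28, p30, p33, p38, p39, p6, p7, p9} — 17 facts.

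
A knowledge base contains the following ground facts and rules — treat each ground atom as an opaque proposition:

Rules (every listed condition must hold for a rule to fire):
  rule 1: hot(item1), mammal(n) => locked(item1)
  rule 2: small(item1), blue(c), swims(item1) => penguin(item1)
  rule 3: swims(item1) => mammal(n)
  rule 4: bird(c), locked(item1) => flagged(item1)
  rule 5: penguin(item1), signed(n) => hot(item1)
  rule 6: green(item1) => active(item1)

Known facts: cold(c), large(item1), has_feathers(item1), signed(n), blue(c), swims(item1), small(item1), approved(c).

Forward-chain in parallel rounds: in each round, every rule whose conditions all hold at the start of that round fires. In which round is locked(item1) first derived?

Round 1 fires rule 2, rule 3, giving penguin(item1), mammal(n).
Round 2 fires rule 5, giving hot(item1).
Round 3 fires rule 1, giving locked(item1).
locked(item1) first appears in round 3.

3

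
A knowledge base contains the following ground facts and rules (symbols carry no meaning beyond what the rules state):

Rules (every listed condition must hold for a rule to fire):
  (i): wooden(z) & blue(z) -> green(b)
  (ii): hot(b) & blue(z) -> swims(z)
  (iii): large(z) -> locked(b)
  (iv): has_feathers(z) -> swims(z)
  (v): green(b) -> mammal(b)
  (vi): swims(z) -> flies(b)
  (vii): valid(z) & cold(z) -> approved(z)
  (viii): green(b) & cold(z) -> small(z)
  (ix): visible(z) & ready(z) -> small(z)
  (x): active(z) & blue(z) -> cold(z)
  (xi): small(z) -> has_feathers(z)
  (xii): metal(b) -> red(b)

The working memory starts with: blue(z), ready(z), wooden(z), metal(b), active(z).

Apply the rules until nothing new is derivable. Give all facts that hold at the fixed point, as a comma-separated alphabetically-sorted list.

active(z), blue(z), cold(z), flies(b), green(b), has_feathers(z), mammal(b), metal(b), ready(z), red(b), small(z), swims(z), wooden(z)

[1] (i) [wooden(z) & blue(z) -> green(b)]; (x) [active(z) & blue(z) -> cold(z)]; (xii) [metal(b) -> red(b)]. ⇒ new: green(b), cold(z), red(b).
[2] (v) [green(b) -> mammal(b)]; (viii) [green(b) & cold(z) -> small(z)]. ⇒ new: mammal(b), small(z).
[3] (xi) [small(z) -> has_feathers(z)]. ⇒ new: has_feathers(z).
[4] (iv) [has_feathers(z) -> swims(z)]. ⇒ new: swims(z).
[5] (vi) [swims(z) -> flies(b)]. ⇒ new: flies(b).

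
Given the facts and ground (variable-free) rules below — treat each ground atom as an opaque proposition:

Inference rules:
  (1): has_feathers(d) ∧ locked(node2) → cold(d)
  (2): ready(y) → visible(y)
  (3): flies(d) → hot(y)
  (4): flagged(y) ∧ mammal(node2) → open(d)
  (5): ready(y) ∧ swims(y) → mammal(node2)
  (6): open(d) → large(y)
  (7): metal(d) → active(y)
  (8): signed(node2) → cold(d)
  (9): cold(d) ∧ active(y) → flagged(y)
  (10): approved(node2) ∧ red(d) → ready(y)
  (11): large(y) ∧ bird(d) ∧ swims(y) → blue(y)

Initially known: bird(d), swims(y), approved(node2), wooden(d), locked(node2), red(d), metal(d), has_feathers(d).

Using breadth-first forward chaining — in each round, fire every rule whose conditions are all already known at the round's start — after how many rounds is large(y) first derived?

4

Round 1 fires (1), (7), (10), giving cold(d), active(y), ready(y).
Round 2 fires (2), (5), (9), giving visible(y), mammal(node2), flagged(y).
Round 3 fires (4), giving open(d).
Round 4 fires (6), giving large(y).
large(y) first appears in round 4.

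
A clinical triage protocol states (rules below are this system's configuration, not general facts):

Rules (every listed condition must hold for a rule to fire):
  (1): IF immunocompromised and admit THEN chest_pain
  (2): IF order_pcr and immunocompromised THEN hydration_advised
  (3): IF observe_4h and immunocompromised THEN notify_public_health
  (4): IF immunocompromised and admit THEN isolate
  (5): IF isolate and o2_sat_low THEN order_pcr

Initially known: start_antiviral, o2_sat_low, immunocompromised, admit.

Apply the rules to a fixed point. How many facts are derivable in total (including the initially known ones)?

Round 1: (1) [IF immunocompromised and admit THEN chest_pain]; (4) [IF immunocompromised and admit THEN isolate]. New: chest_pain, isolate.
Round 2: (5) [IF isolate and o2_sat_low THEN order_pcr]. New: order_pcr.
Round 3: (2) [IF order_pcr and immunocompromised THEN hydration_advised]. New: hydration_advised.
Closure: {admit, chest_pain, hydration_advised, immunocompromised, isolate, o2_sat_low, order_pcr, start_antiviral} — 8 facts.

8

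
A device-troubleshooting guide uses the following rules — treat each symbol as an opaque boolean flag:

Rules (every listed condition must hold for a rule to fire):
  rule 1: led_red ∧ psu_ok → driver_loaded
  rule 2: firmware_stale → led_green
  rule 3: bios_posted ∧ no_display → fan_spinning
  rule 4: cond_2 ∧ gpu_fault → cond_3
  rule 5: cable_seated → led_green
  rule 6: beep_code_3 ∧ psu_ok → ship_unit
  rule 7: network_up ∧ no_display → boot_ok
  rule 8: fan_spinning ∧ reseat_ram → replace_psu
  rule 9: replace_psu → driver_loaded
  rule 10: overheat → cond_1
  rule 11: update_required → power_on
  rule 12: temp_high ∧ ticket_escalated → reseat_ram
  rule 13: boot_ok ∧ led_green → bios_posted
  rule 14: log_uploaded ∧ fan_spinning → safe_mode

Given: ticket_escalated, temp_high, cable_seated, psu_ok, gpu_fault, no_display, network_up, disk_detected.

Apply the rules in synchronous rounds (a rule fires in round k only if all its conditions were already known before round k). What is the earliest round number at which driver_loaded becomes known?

Round 1 fires rule 5, rule 7, rule 12, giving led_green, boot_ok, reseat_ram.
Round 2 fires rule 13, giving bios_posted.
Round 3 fires rule 3, giving fan_spinning.
Round 4 fires rule 8, giving replace_psu.
Round 5 fires rule 9, giving driver_loaded.
driver_loaded first appears in round 5.

5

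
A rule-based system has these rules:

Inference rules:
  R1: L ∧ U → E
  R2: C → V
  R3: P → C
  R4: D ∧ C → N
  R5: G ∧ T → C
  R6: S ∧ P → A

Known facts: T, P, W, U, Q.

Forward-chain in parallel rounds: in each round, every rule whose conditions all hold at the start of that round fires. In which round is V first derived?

[1] R3 [P → C]. ⇒ new: C.
[2] R2 [C → V]. ⇒ new: V.
V first appears in round 2.

2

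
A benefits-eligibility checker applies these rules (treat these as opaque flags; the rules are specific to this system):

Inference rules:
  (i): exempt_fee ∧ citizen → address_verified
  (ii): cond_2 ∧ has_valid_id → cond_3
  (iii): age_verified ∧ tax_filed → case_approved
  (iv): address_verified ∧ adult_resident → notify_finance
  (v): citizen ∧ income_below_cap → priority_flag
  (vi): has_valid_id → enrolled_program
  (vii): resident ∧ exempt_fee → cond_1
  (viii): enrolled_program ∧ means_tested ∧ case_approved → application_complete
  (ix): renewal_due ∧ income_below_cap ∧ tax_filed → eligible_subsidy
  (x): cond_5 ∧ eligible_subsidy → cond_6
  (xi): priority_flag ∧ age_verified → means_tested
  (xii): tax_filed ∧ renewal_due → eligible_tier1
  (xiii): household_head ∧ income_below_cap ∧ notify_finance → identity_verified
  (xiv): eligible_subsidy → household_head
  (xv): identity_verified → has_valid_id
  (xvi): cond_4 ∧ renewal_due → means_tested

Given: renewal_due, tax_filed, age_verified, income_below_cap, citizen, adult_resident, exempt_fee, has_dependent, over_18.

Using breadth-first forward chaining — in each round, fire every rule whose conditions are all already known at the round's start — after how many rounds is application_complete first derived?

6

[1] (i) [exempt_fee ∧ citizen → address_verified]; (iii) [age_verified ∧ tax_filed → case_approved]; (v) [citizen ∧ income_below_cap → priority_flag]; (ix) [renewal_due ∧ income_below_cap ∧ tax_filed → eligible_subsidy]; (xii) [tax_filed ∧ renewal_due → eligible_tier1]. ⇒ new: address_verified, case_approved, priority_flag, eligible_subsidy, eligible_tier1.
[2] (iv) [address_verified ∧ adult_resident → notify_finance]; (xi) [priority_flag ∧ age_verified → means_tested]; (xiv) [eligible_subsidy → household_head]. ⇒ new: notify_finance, means_tested, household_head.
[3] (xiii) [household_head ∧ income_below_cap ∧ notify_finance → identity_verified]. ⇒ new: identity_verified.
[4] (xv) [identity_verified → has_valid_id]. ⇒ new: has_valid_id.
[5] (vi) [has_valid_id → enrolled_program]. ⇒ new: enrolled_program.
[6] (viii) [enrolled_program ∧ means_tested ∧ case_approved → application_complete]. ⇒ new: application_complete.
application_complete first appears in round 6.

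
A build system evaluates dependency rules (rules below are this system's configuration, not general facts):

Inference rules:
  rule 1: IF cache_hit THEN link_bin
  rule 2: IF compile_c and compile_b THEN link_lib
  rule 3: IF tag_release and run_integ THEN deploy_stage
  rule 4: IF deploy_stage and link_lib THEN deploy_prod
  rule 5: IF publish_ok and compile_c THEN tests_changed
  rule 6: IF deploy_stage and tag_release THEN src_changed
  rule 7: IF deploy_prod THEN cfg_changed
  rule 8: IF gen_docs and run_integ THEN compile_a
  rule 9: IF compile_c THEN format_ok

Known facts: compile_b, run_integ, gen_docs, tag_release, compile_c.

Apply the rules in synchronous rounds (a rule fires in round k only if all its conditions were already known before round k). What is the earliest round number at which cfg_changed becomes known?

3

Round 1 fires rule 2, rule 3, rule 8, rule 9, giving link_lib, deploy_stage, compile_a, format_ok.
Round 2 fires rule 4, rule 6, giving deploy_prod, src_changed.
Round 3 fires rule 7, giving cfg_changed.
cfg_changed first appears in round 3.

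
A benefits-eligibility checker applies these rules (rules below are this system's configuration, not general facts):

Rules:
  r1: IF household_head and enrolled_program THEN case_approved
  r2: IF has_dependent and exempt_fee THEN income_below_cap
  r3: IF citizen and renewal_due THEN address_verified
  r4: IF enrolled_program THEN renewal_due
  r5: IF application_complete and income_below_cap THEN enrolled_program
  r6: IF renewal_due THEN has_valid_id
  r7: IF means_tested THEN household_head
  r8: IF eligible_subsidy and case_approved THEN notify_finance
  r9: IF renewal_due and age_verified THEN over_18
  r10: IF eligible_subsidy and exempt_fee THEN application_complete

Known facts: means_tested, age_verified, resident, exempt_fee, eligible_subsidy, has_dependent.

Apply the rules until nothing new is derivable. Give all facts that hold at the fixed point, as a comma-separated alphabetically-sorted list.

Round 1 fires r2, r7, r10, giving income_below_cap, household_head, application_complete.
Round 2 fires r5, giving enrolled_program.
Round 3 fires r1, r4, giving case_approved, renewal_due.
Round 4 fires r6, r8, r9, giving has_valid_id, notify_finance, over_18.

age_verified, application_complete, case_approved, eligible_subsidy, enrolled_program, exempt_fee, has_dependent, has_valid_id, household_head, income_below_cap, means_tested, notify_finance, over_18, renewal_due, resident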